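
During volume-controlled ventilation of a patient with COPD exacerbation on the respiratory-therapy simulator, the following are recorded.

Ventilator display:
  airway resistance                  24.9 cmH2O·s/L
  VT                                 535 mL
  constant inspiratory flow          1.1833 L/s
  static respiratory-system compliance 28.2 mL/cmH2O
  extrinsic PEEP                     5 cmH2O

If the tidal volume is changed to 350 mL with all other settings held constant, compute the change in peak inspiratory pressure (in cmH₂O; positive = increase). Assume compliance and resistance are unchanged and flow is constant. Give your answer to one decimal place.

PIP = Vt/C + R·V̇ + PEEP (constant-flow equation of motion).
Only the elastic term changes: ΔPIP = ΔVt / C = (350 − 535) / 28.2 = -6.56 cmH2O.

-6.6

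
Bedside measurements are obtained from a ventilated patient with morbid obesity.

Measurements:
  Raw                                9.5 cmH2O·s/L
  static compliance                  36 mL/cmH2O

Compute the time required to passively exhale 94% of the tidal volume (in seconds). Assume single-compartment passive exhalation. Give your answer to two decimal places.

0.96

τ = R × C = 9.5 × 36 mL/cmH2O = 9.5 × 0.036 L/cmH2O = 0.342 s.
Exhaled fraction f = 1 − e^(−t/τ) → t = −τ·ln(1 − f) = −0.342·ln(0.06) = 0.9622 s.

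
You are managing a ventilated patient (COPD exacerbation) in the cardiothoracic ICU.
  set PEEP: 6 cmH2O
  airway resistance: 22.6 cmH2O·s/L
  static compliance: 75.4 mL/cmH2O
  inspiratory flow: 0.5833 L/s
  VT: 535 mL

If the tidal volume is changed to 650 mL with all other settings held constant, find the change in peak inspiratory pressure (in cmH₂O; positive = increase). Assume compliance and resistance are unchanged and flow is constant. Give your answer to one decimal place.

PIP = Vt/C + R·V̇ + PEEP (constant-flow equation of motion).
Only the elastic term changes: ΔPIP = ΔVt / C = (650 − 535) / 75.4 = 1.525 cmH2O.

1.5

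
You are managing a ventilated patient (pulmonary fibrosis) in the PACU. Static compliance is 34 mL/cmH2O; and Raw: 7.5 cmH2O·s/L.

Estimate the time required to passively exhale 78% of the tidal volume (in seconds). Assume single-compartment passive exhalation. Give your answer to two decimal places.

τ = R × C = 7.5 × 34 mL/cmH2O = 7.5 × 0.034 L/cmH2O = 0.255 s.
Exhaled fraction f = 1 − e^(−t/τ) → t = −τ·ln(1 − f) = −0.255·ln(0.22) = 0.3861 s.

0.39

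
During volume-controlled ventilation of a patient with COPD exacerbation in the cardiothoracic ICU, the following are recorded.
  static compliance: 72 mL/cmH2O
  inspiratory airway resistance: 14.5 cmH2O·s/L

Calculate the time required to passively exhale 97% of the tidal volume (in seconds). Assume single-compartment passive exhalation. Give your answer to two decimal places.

τ = R × C = 14.5 × 72 mL/cmH2O = 14.5 × 0.072 L/cmH2O = 1.044 s.
Exhaled fraction f = 1 − e^(−t/τ) → t = −τ·ln(1 − f) = −1.044·ln(0.03) = 3.661 s.

3.66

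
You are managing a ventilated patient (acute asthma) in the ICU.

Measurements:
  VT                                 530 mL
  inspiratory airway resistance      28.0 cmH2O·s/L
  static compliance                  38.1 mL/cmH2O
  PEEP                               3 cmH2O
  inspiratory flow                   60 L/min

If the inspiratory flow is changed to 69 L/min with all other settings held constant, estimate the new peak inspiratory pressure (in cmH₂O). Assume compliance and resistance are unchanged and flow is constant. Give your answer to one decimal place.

Flow: 60 L/min ÷ 60 = 1 L/s.
New flow: 69 L/min ÷ 60 = 1.15 L/s.
PIP = Vt/C + R·V̇ + PEEP (constant-flow equation of motion).
Only the resistive term changes: ΔPIP = R × ΔV̇ = 28.0 × (1.15 − 1) = 28.0 × 0.15 = 4.2 cmH2O.
Original PIP = 530/38.1 + 28.0×1 + 3 = 44.911 cmH2O; new PIP = 44.911 + (4.2) = 49.111 cmH2O.

49.1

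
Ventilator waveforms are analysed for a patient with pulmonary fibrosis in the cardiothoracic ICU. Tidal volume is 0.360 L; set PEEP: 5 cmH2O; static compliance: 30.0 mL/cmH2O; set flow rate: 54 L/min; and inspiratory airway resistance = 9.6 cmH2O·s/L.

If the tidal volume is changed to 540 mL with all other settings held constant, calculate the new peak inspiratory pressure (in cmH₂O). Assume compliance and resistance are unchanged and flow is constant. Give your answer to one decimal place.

31.6

Flow: 54 L/min ÷ 60 = 0.9 L/s.
PIP = Vt/C + R·V̇ + PEEP (constant-flow equation of motion).
Only the elastic term changes: ΔPIP = ΔVt / C = (540 − 360) / 30.0 = 6.0 cmH2O.
Original PIP = 360/30.0 + 9.6×0.9 + 5 = 25.64 cmH2O; new PIP = 25.64 + (6.0) = 31.64 cmH2O.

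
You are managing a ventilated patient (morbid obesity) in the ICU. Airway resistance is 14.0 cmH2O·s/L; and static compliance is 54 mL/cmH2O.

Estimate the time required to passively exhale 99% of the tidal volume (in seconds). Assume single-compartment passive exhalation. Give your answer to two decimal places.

3.48

τ = R × C = 14.0 × 54 mL/cmH2O = 14.0 × 0.054 L/cmH2O = 0.756 s.
Exhaled fraction f = 1 − e^(−t/τ) → t = −τ·ln(1 − f) = −0.756·ln(0.01) = 3.482 s.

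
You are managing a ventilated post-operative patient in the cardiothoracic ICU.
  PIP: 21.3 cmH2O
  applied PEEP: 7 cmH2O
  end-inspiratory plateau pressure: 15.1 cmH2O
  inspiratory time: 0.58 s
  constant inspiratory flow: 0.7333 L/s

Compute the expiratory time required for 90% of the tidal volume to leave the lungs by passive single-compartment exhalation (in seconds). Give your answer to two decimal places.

Vt = flow × Ti = 0.7333 L/s × 0.58 s × 1000 mL/L = 425.31 mL.
R = (PIP − Pplat)/V̇ = (21.3 − 15.1) / 0.7333 = 6.2/0.7333 = 8.455 cmH2O·s/L.
C = Vt/(Pplat − PEEP) = 425.31 / (15.1 − 7) = 425.31/8.1 = 52.507 mL/cmH2O.
τ = R × C = 8.455 × 0.05251 L/cmH2O = 0.444 s.
t = −τ·ln(1 − 0.90) = −0.444·ln(0.1) = 1.022 s.

1.02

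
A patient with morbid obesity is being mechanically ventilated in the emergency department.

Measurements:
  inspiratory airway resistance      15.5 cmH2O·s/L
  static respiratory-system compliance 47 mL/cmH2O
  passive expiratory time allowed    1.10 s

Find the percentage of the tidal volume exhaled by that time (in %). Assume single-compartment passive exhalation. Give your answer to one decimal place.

τ = R × C = 15.5 × 47 mL/cmH2O = 15.5 × 0.047 L/cmH2O = 0.7285 s.
Passive exhalation: V(t)/V₀ = e^(−t/τ) = e^(−1.10/0.7285) = 0.2209.
Fraction exhaled = 1 − 0.2209 = 0.7791 → 77.91%.

77.9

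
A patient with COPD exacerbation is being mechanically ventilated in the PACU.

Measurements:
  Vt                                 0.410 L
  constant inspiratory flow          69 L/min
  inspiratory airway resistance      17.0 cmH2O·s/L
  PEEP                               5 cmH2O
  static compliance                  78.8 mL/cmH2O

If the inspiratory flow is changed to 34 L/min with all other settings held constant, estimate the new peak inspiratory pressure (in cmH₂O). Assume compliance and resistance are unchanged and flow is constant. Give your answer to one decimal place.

19.8

Flow: 69 L/min ÷ 60 = 1.15 L/s.
New flow: 34 L/min ÷ 60 = 0.5667 L/s.
PIP = Vt/C + R·V̇ + PEEP (constant-flow equation of motion).
Only the resistive term changes: ΔPIP = R × ΔV̇ = 17.0 × (0.5667 − 1.15) = 17.0 × -0.5833 = -9.916 cmH2O.
Original PIP = 410/78.8 + 17.0×1.15 + 5 = 29.753 cmH2O; new PIP = 29.753 + (-9.916) = 19.837 cmH2O.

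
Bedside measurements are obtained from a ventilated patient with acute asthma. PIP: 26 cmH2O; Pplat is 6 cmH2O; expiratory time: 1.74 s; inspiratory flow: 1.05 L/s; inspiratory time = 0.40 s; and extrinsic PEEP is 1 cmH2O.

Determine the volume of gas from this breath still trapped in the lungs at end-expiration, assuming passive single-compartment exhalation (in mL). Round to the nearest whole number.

Vt = flow × Ti = 1.05 L/s × 0.40 s × 1000 mL/L = 420.0 mL.
R = (PIP − Pplat)/V̇ = (26 − 6) / 1.05 = 20.0/1.05 = 19.048 cmH2O·s/L.
C = Vt/(Pplat − PEEP) = 420.0 / (6 − 1) = 420.0/5.0 = 84.0 mL/cmH2O.
τ = R × C = 19.048 × 0.084 L/cmH2O = 1.6 s.
Fraction remaining = e^(−Te/τ) = e^(−1.74/1.6) = 0.3371.
Trapped volume = 420.0 × 0.3371 = 141.58 mL.

142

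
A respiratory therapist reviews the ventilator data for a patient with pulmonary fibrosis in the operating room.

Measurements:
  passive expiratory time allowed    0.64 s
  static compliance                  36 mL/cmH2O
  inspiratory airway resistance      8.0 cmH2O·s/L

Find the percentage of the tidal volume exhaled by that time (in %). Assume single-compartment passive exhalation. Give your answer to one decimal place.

89.2

τ = R × C = 8.0 × 36 mL/cmH2O = 8.0 × 0.036 L/cmH2O = 0.288 s.
Passive exhalation: V(t)/V₀ = e^(−t/τ) = e^(−0.64/0.288) = 0.1084.
Fraction exhaled = 1 − 0.1084 = 0.8916 → 89.16%.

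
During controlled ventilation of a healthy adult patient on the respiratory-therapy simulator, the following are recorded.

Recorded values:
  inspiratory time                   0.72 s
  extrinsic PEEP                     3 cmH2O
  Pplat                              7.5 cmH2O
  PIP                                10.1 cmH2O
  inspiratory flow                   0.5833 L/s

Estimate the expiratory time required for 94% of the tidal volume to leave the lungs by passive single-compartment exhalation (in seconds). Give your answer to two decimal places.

Vt = flow × Ti = 0.5833 L/s × 0.72 s × 1000 mL/L = 419.98 mL.
R = (PIP − Pplat)/V̇ = (10.1 − 7.5) / 0.5833 = 2.6/0.5833 = 4.457 cmH2O·s/L.
C = Vt/(Pplat − PEEP) = 419.98 / (7.5 − 3) = 419.98/4.5 = 93.329 mL/cmH2O.
τ = R × C = 4.457 × 0.09333 L/cmH2O = 0.416 s.
t = −τ·ln(1 − 0.94) = −0.416·ln(0.06) = 1.17 s.

1.17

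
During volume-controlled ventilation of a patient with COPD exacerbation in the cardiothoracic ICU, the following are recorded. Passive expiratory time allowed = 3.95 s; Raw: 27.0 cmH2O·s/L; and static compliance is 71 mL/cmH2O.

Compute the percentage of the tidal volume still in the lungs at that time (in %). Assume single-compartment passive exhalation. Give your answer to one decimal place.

12.7

τ = R × C = 27.0 × 71 mL/cmH2O = 27.0 × 0.071 L/cmH2O = 1.917 s.
Passive exhalation: V(t)/V₀ = e^(−t/τ) = e^(−3.95/1.917) = 0.1274.
Fraction remaining = 0.1274 → 12.74%.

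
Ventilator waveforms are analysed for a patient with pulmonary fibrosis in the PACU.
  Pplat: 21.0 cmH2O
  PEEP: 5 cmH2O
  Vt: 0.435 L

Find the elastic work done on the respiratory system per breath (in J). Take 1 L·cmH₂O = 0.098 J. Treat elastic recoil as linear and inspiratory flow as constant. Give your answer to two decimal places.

0.34

Elastic work ≈ ½ × (Pplat − PEEP) × Vt = 0.5 × (21.0 − 5) × 0.435 L = 0.5 × 16.0 × 0.435 = 3.48 L·cmH2O.
× 0.098 J/(L·cmH2O) → 0.341 J.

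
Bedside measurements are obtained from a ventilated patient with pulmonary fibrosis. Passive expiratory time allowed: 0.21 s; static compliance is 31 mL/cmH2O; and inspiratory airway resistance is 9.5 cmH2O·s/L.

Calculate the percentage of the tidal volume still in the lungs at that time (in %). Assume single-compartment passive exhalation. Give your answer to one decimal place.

τ = R × C = 9.5 × 31 mL/cmH2O = 9.5 × 0.031 L/cmH2O = 0.2945 s.
Passive exhalation: V(t)/V₀ = e^(−t/τ) = e^(−0.21/0.2945) = 0.4901.
Fraction remaining = 0.4901 → 49.01%.

49.0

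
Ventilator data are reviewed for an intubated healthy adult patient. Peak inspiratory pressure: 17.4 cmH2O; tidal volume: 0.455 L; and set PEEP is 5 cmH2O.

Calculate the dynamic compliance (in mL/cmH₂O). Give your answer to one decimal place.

Dynamic compliance = Vt / (PIP − PEEP) = 455 / (17.4 − 5) = 455 / 12.4 = 36.694 mL/cmH2O.

36.7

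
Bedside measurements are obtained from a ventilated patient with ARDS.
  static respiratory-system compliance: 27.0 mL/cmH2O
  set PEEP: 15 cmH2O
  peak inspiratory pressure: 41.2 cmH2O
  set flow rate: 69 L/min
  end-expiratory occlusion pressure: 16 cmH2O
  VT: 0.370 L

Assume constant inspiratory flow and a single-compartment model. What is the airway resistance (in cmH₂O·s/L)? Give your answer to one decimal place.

10.0

Flow: 69 L/min ÷ 60 = 1.15 L/s.
Total PEEP = 16 cmH2O (set 15 + intrinsic 1); this is the baseline alveolar pressure.
Equation of motion (constant flow): PIP = Vt/C + R·V̇ + PEEP.
R·V̇ = PIP − Vt/C − PEEP = 41.2 − 370/27.0 − 16 = 41.2 − 13.704 − 16 = 11.496 cmH2O.
R = 11.496 / 1.15 = 9.997 cmH2O·s/L.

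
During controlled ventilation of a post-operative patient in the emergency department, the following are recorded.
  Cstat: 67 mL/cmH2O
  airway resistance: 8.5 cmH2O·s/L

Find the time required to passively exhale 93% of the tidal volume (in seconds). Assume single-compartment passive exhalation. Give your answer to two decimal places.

1.51

τ = R × C = 8.5 × 67 mL/cmH2O = 8.5 × 0.067 L/cmH2O = 0.5695 s.
Exhaled fraction f = 1 − e^(−t/τ) → t = −τ·ln(1 − f) = −0.5695·ln(0.07) = 1.514 s.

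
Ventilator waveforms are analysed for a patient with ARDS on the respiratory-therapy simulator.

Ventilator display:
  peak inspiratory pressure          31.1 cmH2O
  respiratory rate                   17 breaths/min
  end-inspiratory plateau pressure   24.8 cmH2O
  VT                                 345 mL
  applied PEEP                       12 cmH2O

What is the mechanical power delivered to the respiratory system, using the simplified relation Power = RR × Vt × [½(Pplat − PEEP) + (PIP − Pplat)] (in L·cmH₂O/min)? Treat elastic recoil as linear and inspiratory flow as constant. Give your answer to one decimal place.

Per-breath work = Vt × [½(Pplat−PEEP) + (PIP−Pplat)] = 0.345 × [0.5×12.8 + 6.3] = 0.345 × 12.7 = 4.382 L·cmH2O.
Power = 17 × 4.382 = 74.494 L·cmH2O/min.

74.5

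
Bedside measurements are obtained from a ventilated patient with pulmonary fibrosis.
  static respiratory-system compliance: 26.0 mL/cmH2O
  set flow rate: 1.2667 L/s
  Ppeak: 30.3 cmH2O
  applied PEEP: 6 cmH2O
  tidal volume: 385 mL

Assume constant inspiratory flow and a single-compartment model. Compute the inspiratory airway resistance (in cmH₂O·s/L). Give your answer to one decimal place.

7.5

Equation of motion (constant flow): PIP = Vt/C + R·V̇ + PEEP.
R·V̇ = PIP − Vt/C − PEEP = 30.3 − 385/26.0 − 6 = 30.3 − 14.808 − 6 = 9.492 cmH2O.
R = 9.492 / 1.2667 = 7.493 cmH2O·s/L.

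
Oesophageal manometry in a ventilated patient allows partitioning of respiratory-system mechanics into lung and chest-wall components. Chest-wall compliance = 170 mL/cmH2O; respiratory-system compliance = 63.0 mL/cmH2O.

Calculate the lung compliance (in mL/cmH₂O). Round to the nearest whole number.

1/CL = 1/Crs − 1/Ccw.
1/CL = 1/63.0 − 1/170 = 0.009991.
CL = 100.09 mL/cmH2O.

100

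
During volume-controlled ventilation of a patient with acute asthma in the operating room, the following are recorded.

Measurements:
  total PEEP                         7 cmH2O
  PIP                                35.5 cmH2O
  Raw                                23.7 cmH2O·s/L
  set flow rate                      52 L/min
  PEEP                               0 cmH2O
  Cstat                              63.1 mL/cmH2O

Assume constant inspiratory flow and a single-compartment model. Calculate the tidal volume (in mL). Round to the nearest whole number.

502

Flow: 52 L/min ÷ 60 = 0.8667 L/s.
Total PEEP = 7 cmH2O (set 0 + intrinsic 7); this is the baseline alveolar pressure.
Equation of motion (constant flow): PIP = Vt/C + R·V̇ + PEEP.
Vt/C = PIP − R·V̇ − PEEP = 35.5 − 20.541 − 7 = 7.959 cmH2O.
Vt = C × 7.959 = 63.1 × 7.959 = 502.21 mL.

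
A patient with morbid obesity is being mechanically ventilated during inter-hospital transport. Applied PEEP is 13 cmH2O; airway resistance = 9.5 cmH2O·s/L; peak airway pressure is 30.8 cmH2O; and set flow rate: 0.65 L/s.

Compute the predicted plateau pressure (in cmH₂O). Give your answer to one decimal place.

24.6

Pplat = PIP − Raw × flow = 30.8 − 9.5 × 0.65 = 30.8 − 6.175 = 24.625 cmH2O.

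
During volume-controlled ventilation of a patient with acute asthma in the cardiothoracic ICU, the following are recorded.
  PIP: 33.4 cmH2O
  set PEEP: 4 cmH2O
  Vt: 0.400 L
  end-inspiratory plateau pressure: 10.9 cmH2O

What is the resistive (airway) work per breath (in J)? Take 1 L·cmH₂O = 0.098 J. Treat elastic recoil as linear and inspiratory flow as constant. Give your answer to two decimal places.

With constant inspiratory flow the resistive pressure is constant at PIP − Pplat = 33.4 − 10.9 = 22.5 cmH2O, so resistive work = 22.5 × 0.400 = 9.0 L·cmH2O.
× 0.098 J/(L·cmH2O) → 0.882 J.

0.88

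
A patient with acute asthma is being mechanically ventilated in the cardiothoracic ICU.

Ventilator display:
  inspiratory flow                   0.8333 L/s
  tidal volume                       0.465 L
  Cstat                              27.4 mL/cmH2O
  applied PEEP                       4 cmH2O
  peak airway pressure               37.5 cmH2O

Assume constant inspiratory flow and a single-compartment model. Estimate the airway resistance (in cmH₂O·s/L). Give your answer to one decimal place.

19.8

Equation of motion (constant flow): PIP = Vt/C + R·V̇ + PEEP.
R·V̇ = PIP − Vt/C − PEEP = 37.5 − 465/27.4 − 4 = 37.5 − 16.971 − 4 = 16.529 cmH2O.
R = 16.529 / 0.8333 = 19.836 cmH2O·s/L.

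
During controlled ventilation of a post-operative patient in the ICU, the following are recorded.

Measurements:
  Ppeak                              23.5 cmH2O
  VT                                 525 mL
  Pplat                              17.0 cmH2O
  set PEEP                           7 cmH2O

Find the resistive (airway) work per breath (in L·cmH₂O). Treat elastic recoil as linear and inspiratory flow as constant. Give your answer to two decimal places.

With constant inspiratory flow the resistive pressure is constant at PIP − Pplat = 23.5 − 17.0 = 6.5 cmH2O, so resistive work = 6.5 × 0.525 = 3.413 L·cmH2O.

3.41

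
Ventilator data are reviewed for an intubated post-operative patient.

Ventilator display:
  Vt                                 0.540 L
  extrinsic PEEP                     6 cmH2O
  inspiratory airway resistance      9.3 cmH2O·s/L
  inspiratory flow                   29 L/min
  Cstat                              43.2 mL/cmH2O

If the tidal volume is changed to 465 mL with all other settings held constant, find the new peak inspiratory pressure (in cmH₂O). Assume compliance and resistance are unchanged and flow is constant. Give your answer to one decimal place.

21.3

Flow: 29 L/min ÷ 60 = 0.4833 L/s.
PIP = Vt/C + R·V̇ + PEEP (constant-flow equation of motion).
Only the elastic term changes: ΔPIP = ΔVt / C = (465 − 540) / 43.2 = -1.736 cmH2O.
Original PIP = 540/43.2 + 9.3×0.4833 + 6 = 22.995 cmH2O; new PIP = 22.995 + (-1.736) = 21.259 cmH2O.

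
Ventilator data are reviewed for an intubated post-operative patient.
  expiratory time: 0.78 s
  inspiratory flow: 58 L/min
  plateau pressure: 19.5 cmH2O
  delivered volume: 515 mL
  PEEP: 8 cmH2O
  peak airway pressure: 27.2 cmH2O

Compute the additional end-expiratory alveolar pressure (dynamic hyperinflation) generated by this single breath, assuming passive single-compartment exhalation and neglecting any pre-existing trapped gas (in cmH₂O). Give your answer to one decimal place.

Flow: 58 L/min ÷ 60 = 0.9667 L/s.
R = (PIP − Pplat)/V̇ = (27.2 − 19.5) / 0.9667 = 7.7/0.9667 = 7.965 cmH2O·s/L.
C = Vt/(Pplat − PEEP) = 515.0 / (19.5 − 8) = 515.0/11.5 = 44.783 mL/cmH2O.
τ = R × C = 7.965 × 0.04478 L/cmH2O = 0.3567 s.
Fraction remaining = e^(−Te/τ) = e^(−0.78/0.3567) = 0.1123; trapped volume = 515.0 × 0.1123 = 57.835 mL.
Additional alveolar pressure from trapping ≈ V_trapped / C = 57.835 / 44.783 = 1.291 cmH2O.

1.3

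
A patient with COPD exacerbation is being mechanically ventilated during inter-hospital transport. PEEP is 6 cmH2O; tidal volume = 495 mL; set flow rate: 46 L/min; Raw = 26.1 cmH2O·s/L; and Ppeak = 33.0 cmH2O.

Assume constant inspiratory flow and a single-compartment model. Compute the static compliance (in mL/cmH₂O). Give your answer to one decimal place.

Flow: 46 L/min ÷ 60 = 0.7667 L/s.
Equation of motion (constant flow): PIP = Vt/C + R·V̇ + PEEP.
Vt/C = PIP − R·V̇ − PEEP = 33.0 − 26.1×0.7667 − 6 = 33.0 − 20.011 − 6 = 6.989 cmH2O.
C = Vt / 6.989 = 495 / 6.989 = 70.826 mL/cmH2O.

70.8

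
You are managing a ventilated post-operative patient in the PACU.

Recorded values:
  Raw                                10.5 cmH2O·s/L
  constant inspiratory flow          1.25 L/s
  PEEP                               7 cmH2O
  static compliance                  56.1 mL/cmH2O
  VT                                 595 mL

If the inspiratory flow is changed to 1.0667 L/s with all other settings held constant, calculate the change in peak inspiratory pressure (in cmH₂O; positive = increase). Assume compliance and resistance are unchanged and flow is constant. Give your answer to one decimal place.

-1.9

PIP = Vt/C + R·V̇ + PEEP (constant-flow equation of motion).
Only the resistive term changes: ΔPIP = R × ΔV̇ = 10.5 × (1.0667 − 1.25) = 10.5 × -0.1833 = -1.925 cmH2O.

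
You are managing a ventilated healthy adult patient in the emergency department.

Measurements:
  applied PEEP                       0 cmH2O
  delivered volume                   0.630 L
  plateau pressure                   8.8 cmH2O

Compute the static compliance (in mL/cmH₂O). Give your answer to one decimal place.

Cstat = Vt / (Pplat − PEEP) = 630 / (8.8 − 0) = 630 / 8.8 = 71.591 mL/cmH2O.

71.6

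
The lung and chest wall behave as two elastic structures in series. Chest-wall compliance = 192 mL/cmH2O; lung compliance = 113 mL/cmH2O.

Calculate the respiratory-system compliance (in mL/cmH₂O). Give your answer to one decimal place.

Lung and chest wall are elastances in series: 1/Crs = 1/CL + 1/Ccw.
1/Crs = 1/113 + 1/192 = 0.01406.
Crs = 71.124 mL/cmH2O.

71.1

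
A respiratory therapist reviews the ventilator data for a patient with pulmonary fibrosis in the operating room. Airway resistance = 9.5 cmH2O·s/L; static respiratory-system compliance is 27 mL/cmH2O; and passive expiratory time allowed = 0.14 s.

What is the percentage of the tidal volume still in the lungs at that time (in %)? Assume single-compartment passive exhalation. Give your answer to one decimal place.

τ = R × C = 9.5 × 27 mL/cmH2O = 9.5 × 0.027 L/cmH2O = 0.2565 s.
Passive exhalation: V(t)/V₀ = e^(−t/τ) = e^(−0.14/0.2565) = 0.5794.
Fraction remaining = 0.5794 → 57.94%.

57.9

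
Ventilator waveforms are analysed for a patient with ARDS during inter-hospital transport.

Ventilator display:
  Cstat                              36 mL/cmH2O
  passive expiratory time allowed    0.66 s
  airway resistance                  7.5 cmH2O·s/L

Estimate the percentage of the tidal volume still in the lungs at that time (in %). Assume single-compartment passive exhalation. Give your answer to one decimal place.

τ = R × C = 7.5 × 36 mL/cmH2O = 7.5 × 0.036 L/cmH2O = 0.27 s.
Passive exhalation: V(t)/V₀ = e^(−t/τ) = e^(−0.66/0.27) = 0.08677.
Fraction remaining = 0.08677 → 8.677%.

8.7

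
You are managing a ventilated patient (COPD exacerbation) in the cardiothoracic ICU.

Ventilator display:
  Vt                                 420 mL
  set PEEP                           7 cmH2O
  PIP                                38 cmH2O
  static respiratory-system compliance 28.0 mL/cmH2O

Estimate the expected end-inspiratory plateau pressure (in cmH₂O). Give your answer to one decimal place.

22.0

Pplat = PEEP + Vt / Cstat = 7 + 420 / 28.0 = 7 + 15.0 = 22.0 cmH2O.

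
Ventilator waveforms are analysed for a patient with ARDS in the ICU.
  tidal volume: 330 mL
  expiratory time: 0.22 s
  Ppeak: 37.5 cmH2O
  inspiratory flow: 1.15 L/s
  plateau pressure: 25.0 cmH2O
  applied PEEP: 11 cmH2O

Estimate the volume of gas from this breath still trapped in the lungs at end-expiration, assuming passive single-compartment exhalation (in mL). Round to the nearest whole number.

R = (PIP − Pplat)/V̇ = (37.5 − 25.0) / 1.15 = 12.5/1.15 = 10.87 cmH2O·s/L.
C = Vt/(Pplat − PEEP) = 330.0 / (25.0 − 11) = 330.0/14.0 = 23.571 mL/cmH2O.
τ = R × C = 10.87 × 0.02357 L/cmH2O = 0.2562 s.
Fraction remaining = e^(−Te/τ) = e^(−0.22/0.2562) = 0.4237.
Trapped volume = 330.0 × 0.4237 = 139.82 mL.

140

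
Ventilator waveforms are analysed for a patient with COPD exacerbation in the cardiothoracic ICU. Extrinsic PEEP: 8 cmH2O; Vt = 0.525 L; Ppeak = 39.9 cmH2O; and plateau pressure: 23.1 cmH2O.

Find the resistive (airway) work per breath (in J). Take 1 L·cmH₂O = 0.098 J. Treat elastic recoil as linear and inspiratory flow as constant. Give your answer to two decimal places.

With constant inspiratory flow the resistive pressure is constant at PIP − Pplat = 39.9 − 23.1 = 16.8 cmH2O, so resistive work = 16.8 × 0.525 = 8.82 L·cmH2O.
× 0.098 J/(L·cmH2O) → 0.8644 J.

0.86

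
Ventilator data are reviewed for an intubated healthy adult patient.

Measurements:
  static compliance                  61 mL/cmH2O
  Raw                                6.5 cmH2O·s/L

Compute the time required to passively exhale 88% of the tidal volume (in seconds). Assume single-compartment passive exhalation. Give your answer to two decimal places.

0.84

τ = R × C = 6.5 × 61 mL/cmH2O = 6.5 × 0.061 L/cmH2O = 0.3965 s.
Exhaled fraction f = 1 − e^(−t/τ) → t = −τ·ln(1 − f) = −0.3965·ln(0.12) = 0.8407 s.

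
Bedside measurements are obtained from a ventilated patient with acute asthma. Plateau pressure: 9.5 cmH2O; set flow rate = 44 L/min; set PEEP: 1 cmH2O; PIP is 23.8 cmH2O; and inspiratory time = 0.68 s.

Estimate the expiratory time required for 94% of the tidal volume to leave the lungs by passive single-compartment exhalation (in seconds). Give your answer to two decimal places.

3.22

Flow: 44 L/min ÷ 60 = 0.7333 L/s.
Vt = flow × Ti = 0.7333 L/s × 0.68 s × 1000 mL/L = 498.64 mL.
R = (PIP − Pplat)/V̇ = (23.8 − 9.5) / 0.7333 = 14.3/0.7333 = 19.501 cmH2O·s/L.
C = Vt/(Pplat − PEEP) = 498.64 / (9.5 − 1) = 498.64/8.5 = 58.664 mL/cmH2O.
τ = R × C = 19.501 × 0.05866 L/cmH2O = 1.144 s.
t = −τ·ln(1 − 0.94) = −1.144·ln(0.06) = 3.219 s.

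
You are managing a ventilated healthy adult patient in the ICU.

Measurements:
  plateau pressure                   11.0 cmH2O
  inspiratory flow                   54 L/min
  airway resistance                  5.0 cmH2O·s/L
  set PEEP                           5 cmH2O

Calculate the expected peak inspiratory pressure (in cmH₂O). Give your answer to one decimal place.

15.5

Flow: 54 L/min ÷ 60 = 0.9 L/s.
PIP = Pplat + Raw × flow = 11.0 + 5.0 × 0.9 = 11.0 + 4.5 = 15.5 cmH2O.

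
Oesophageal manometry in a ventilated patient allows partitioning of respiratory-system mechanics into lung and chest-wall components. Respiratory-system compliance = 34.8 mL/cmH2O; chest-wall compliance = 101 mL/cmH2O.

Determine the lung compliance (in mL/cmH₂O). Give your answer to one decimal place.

53.1

1/CL = 1/Crs − 1/Ccw.
1/CL = 1/34.8 − 1/101 = 0.01883.
CL = 53.107 mL/cmH2O.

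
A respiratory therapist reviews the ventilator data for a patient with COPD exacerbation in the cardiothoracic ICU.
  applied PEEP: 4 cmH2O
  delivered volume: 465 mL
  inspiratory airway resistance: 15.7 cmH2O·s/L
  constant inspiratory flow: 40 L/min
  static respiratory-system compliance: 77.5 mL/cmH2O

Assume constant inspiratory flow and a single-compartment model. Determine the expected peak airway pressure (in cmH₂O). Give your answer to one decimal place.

Flow: 40 L/min ÷ 60 = 0.6667 L/s.
Equation of motion (constant flow): PIP = Vt/C + R·V̇ + PEEP.
PIP = 465/77.5 + 15.7×0.6667 + 4 = 6.0 + 10.467 + 4 = 20.467 cmH2O.

20.5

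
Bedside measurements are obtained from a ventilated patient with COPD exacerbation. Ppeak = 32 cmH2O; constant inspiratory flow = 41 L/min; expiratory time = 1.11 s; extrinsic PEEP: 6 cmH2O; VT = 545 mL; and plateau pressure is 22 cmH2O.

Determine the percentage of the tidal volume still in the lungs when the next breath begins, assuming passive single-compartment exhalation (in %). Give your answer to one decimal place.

10.8

Flow: 41 L/min ÷ 60 = 0.6833 L/s.
R = (PIP − Pplat)/V̇ = (32 − 22) / 0.6833 = 10.0/0.6833 = 14.635 cmH2O·s/L.
C = Vt/(Pplat − PEEP) = 545.0 / (22 − 6) = 545.0/16.0 = 34.063 mL/cmH2O.
τ = R × C = 14.635 × 0.03406 L/cmH2O = 0.4985 s.
Fraction remaining at end-expiration = e^(−Te/τ) = e^(−1.11/0.4985) = 0.1079 → 10.79%.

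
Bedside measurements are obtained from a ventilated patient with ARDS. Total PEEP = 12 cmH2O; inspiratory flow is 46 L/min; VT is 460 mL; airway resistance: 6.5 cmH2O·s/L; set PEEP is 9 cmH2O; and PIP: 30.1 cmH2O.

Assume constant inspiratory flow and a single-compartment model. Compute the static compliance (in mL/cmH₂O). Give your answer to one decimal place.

35.1

Flow: 46 L/min ÷ 60 = 0.7667 L/s.
Total PEEP = 12 cmH2O (set 9 + intrinsic 3); this is the baseline alveolar pressure.
Equation of motion (constant flow): PIP = Vt/C + R·V̇ + PEEP.
Vt/C = PIP − R·V̇ − PEEP = 30.1 − 6.5×0.7667 − 12 = 30.1 − 4.984 − 12 = 13.116 cmH2O.
C = Vt / 13.116 = 460 / 13.116 = 35.072 mL/cmH2O.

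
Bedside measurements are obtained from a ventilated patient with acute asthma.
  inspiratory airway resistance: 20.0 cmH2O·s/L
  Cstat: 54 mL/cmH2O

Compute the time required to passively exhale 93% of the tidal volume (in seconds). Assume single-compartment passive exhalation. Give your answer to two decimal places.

2.87

τ = R × C = 20.0 × 54 mL/cmH2O = 20.0 × 0.054 L/cmH2O = 1.08 s.
Exhaled fraction f = 1 − e^(−t/τ) → t = −τ·ln(1 − f) = −1.08·ln(0.07) = 2.872 s.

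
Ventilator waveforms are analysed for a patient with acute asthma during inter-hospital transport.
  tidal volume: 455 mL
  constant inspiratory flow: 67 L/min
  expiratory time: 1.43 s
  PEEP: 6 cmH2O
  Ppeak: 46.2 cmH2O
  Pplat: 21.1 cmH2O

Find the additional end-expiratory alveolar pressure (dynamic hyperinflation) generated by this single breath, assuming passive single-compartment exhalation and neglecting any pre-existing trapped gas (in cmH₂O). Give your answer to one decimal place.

1.8

Flow: 67 L/min ÷ 60 = 1.1167 L/s.
R = (PIP − Pplat)/V̇ = (46.2 − 21.1) / 1.1167 = 25.1/1.1167 = 22.477 cmH2O·s/L.
C = Vt/(Pplat − PEEP) = 455.0 / (21.1 − 6) = 455.0/15.1 = 30.132 mL/cmH2O.
τ = R × C = 22.477 × 0.03013 L/cmH2O = 0.6772 s.
Fraction remaining = e^(−Te/τ) = e^(−1.43/0.6772) = 0.121; trapped volume = 455.0 × 0.121 = 55.055 mL.
Additional alveolar pressure from trapping ≈ V_trapped / C = 55.055 / 30.132 = 1.827 cmH2O.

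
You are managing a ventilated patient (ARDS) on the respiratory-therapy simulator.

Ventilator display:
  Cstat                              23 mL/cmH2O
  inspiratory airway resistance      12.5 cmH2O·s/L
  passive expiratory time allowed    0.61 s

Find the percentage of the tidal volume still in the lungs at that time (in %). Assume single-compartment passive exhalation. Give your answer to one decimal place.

τ = R × C = 12.5 × 23 mL/cmH2O = 12.5 × 0.023 L/cmH2O = 0.2875 s.
Passive exhalation: V(t)/V₀ = e^(−t/τ) = e^(−0.61/0.2875) = 0.1198.
Fraction remaining = 0.1198 → 11.98%.

12.0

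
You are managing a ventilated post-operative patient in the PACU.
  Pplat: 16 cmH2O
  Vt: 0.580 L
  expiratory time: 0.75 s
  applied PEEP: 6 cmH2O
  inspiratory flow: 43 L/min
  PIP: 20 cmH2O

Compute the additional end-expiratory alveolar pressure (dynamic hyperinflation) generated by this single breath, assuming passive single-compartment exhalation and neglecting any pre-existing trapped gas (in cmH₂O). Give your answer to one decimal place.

Flow: 43 L/min ÷ 60 = 0.7167 L/s.
R = (PIP − Pplat)/V̇ = (20 − 16) / 0.7167 = 4.0/0.7167 = 5.581 cmH2O·s/L.
C = Vt/(Pplat − PEEP) = 580.0 / (16 − 6) = 580.0/10.0 = 58.0 mL/cmH2O.
τ = R × C = 5.581 × 0.058 L/cmH2O = 0.3237 s.
Fraction remaining = e^(−Te/τ) = e^(−0.75/0.3237) = 0.09857; trapped volume = 580.0 × 0.09857 = 57.171 mL.
Additional alveolar pressure from trapping ≈ V_trapped / C = 57.171 / 58.0 = 0.9857 cmH2O.

1.0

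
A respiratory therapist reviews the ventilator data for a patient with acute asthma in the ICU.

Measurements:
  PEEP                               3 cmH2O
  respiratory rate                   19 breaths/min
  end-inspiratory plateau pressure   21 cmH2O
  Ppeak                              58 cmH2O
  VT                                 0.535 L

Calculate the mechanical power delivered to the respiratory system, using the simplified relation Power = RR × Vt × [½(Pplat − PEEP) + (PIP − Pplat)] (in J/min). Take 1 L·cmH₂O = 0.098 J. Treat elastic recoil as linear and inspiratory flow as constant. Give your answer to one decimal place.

45.8

Per-breath work = Vt × [½(Pplat−PEEP) + (PIP−Pplat)] = 0.535 × [0.5×18.0 + 37.0] = 0.535 × 46.0 = 24.61 L·cmH2O.
Power = 19 × 24.61 = 467.59 L·cmH2O/min.
× 0.098 J/(L·cmH2O) → 45.824 J/min.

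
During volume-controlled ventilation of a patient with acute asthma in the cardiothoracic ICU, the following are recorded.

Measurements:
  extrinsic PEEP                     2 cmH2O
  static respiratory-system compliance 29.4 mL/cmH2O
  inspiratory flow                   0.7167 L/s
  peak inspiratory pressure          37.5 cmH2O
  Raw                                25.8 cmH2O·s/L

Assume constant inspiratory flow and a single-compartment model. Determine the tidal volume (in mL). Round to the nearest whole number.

Equation of motion (constant flow): PIP = Vt/C + R·V̇ + PEEP.
Vt/C = PIP − R·V̇ − PEEP = 37.5 − 18.491 − 2 = 17.009 cmH2O.
Vt = C × 17.009 = 29.4 × 17.009 = 500.06 mL.

500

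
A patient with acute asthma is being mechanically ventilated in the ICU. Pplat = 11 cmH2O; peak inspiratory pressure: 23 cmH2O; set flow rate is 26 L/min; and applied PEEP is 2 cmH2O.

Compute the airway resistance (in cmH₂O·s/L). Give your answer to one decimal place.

27.7

Flow: 26 L/min ÷ 60 = 0.4333 L/s.
Raw = (PIP − Pplat) / flow = (23 − 11) / 0.4333 = 12.0 / 0.4333 = 27.694 cmH2O·s/L.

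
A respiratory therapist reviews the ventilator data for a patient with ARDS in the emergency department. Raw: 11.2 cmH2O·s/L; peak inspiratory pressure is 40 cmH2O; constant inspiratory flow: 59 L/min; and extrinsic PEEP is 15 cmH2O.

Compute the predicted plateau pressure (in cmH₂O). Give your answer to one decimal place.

Flow: 59 L/min ÷ 60 = 0.9833 L/s.
Pplat = PIP − Raw × flow = 40 − 11.2 × 0.9833 = 40 − 11.013 = 28.987 cmH2O.

29.0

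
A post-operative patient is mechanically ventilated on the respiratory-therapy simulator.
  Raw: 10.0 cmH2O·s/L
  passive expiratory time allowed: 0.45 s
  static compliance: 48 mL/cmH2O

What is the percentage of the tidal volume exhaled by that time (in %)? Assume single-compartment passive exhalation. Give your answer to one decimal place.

60.8

τ = R × C = 10.0 × 48 mL/cmH2O = 10.0 × 0.048 L/cmH2O = 0.48 s.
Passive exhalation: V(t)/V₀ = e^(−t/τ) = e^(−0.45/0.48) = 0.3916.
Fraction exhaled = 1 − 0.3916 = 0.6084 → 60.84%.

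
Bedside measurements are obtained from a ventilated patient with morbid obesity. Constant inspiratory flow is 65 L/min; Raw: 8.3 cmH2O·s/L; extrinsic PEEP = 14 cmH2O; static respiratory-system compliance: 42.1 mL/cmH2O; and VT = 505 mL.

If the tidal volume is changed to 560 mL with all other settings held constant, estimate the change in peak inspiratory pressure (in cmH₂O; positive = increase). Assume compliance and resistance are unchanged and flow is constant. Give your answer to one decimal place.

PIP = Vt/C + R·V̇ + PEEP (constant-flow equation of motion).
Only the elastic term changes: ΔPIP = ΔVt / C = (560 − 505) / 42.1 = 1.306 cmH2O.

1.3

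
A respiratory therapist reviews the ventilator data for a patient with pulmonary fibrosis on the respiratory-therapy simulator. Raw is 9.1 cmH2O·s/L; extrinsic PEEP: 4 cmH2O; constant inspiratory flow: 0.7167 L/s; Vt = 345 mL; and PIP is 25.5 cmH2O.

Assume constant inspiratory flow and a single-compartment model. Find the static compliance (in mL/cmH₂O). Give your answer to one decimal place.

23.0

Equation of motion (constant flow): PIP = Vt/C + R·V̇ + PEEP.
Vt/C = PIP − R·V̇ − PEEP = 25.5 − 9.1×0.7167 − 4 = 25.5 − 6.522 − 4 = 14.978 cmH2O.
C = Vt / 14.978 = 345 / 14.978 = 23.034 mL/cmH2O.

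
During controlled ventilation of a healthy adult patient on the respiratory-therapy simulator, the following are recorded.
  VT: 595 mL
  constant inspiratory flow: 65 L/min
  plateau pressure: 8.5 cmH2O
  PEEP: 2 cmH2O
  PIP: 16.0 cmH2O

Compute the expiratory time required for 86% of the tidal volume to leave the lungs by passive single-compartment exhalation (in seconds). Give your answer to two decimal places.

1.25

Flow: 65 L/min ÷ 60 = 1.0833 L/s.
R = (PIP − Pplat)/V̇ = (16.0 − 8.5) / 1.0833 = 7.5/1.0833 = 6.923 cmH2O·s/L.
C = Vt/(Pplat − PEEP) = 595.0 / (8.5 − 2) = 595.0/6.5 = 91.538 mL/cmH2O.
τ = R × C = 6.923 × 0.09154 L/cmH2O = 0.6337 s.
t = −τ·ln(1 − 0.86) = −0.6337·ln(0.14) = 1.246 s.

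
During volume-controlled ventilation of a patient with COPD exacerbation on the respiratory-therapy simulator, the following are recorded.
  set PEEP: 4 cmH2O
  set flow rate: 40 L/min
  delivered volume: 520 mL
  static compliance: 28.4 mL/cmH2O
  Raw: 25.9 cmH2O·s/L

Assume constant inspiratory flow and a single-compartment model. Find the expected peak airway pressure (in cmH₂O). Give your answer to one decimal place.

39.6

Flow: 40 L/min ÷ 60 = 0.6667 L/s.
Equation of motion (constant flow): PIP = Vt/C + R·V̇ + PEEP.
PIP = 520/28.4 + 25.9×0.6667 + 4 = 18.31 + 17.268 + 4 = 39.578 cmH2O.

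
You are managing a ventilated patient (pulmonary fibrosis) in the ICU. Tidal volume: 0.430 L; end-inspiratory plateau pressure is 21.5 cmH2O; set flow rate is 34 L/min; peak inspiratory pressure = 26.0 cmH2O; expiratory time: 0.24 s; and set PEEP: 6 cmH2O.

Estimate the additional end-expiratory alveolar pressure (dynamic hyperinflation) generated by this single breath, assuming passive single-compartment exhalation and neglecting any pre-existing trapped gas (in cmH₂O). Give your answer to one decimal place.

Flow: 34 L/min ÷ 60 = 0.5667 L/s.
R = (PIP − Pplat)/V̇ = (26.0 − 21.5) / 0.5667 = 4.5/0.5667 = 7.941 cmH2O·s/L.
C = Vt/(Pplat − PEEP) = 430.0 / (21.5 − 6) = 430.0/15.5 = 27.742 mL/cmH2O.
τ = R × C = 7.941 × 0.02774 L/cmH2O = 0.2203 s.
Fraction remaining = e^(−Te/τ) = e^(−0.24/0.2203) = 0.3364; trapped volume = 430.0 × 0.3364 = 144.65 mL.
Additional alveolar pressure from trapping ≈ V_trapped / C = 144.65 / 27.742 = 5.214 cmH2O.

5.2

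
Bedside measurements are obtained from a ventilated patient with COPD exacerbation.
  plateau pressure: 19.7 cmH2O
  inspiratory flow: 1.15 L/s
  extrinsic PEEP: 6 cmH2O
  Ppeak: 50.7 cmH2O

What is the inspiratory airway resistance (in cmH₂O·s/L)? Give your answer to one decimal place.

27.0

Raw = (PIP − Pplat) / flow = (50.7 − 19.7) / 1.15 = 31.0 / 1.15 = 26.957 cmH2O·s/L.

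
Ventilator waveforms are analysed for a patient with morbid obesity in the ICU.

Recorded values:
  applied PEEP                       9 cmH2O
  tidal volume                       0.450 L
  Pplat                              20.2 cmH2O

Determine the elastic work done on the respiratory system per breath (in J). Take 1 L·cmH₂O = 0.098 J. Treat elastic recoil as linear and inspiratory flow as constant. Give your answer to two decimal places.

0.25

Elastic work ≈ ½ × (Pplat − PEEP) × Vt = 0.5 × (20.2 − 9) × 0.450 L = 0.5 × 11.2 × 0.450 = 2.52 L·cmH2O.
× 0.098 J/(L·cmH2O) → 0.247 J.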